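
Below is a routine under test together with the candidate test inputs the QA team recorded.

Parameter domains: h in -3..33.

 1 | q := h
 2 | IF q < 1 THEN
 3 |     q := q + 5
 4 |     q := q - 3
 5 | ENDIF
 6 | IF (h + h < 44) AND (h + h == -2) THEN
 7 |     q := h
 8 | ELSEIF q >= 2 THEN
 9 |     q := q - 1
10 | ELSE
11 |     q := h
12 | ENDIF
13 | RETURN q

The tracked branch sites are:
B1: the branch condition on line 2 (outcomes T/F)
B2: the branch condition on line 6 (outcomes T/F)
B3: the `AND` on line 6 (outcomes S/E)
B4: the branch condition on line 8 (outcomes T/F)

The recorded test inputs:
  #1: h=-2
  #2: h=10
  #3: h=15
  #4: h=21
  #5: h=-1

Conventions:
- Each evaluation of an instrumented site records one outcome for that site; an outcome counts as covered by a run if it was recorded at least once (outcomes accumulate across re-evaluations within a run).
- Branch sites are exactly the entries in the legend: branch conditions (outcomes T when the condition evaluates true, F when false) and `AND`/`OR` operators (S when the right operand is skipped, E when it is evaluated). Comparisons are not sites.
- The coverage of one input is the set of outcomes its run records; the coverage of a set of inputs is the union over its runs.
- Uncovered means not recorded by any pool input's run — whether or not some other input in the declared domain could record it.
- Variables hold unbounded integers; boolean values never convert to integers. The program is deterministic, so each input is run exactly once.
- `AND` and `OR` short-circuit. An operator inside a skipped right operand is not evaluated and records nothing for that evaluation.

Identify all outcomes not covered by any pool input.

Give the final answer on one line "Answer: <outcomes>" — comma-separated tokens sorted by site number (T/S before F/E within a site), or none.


run #1 (h=-2) runs B1->T, B3->E, B2->F, B4->F; records B1=T, B2=F, B3=E, B4=F
run #2 (h=10) runs B1->F, B3->E, B2->F, B4->T; records B1=F, B2=F, B3=E, B4=T
run #3 (h=15) runs B1->F, B3->E, B2->F, B4->T; records B1=F, B2=F, B3=E, B4=T
run #4 (h=21) runs B1->F, B3->E, B2->F, B4->T; records B1=F, B2=F, B3=E, B4=T
run #5 (h=-1) runs B1->T, B3->E, B2->T; records B1=T, B2=T, B3=E
union over the pool: B1=T, B1=F, B2=T, B2=F, B3=E, B4=T, B4=F
uncovered (1 of 8): B3=S
Answer: B3=S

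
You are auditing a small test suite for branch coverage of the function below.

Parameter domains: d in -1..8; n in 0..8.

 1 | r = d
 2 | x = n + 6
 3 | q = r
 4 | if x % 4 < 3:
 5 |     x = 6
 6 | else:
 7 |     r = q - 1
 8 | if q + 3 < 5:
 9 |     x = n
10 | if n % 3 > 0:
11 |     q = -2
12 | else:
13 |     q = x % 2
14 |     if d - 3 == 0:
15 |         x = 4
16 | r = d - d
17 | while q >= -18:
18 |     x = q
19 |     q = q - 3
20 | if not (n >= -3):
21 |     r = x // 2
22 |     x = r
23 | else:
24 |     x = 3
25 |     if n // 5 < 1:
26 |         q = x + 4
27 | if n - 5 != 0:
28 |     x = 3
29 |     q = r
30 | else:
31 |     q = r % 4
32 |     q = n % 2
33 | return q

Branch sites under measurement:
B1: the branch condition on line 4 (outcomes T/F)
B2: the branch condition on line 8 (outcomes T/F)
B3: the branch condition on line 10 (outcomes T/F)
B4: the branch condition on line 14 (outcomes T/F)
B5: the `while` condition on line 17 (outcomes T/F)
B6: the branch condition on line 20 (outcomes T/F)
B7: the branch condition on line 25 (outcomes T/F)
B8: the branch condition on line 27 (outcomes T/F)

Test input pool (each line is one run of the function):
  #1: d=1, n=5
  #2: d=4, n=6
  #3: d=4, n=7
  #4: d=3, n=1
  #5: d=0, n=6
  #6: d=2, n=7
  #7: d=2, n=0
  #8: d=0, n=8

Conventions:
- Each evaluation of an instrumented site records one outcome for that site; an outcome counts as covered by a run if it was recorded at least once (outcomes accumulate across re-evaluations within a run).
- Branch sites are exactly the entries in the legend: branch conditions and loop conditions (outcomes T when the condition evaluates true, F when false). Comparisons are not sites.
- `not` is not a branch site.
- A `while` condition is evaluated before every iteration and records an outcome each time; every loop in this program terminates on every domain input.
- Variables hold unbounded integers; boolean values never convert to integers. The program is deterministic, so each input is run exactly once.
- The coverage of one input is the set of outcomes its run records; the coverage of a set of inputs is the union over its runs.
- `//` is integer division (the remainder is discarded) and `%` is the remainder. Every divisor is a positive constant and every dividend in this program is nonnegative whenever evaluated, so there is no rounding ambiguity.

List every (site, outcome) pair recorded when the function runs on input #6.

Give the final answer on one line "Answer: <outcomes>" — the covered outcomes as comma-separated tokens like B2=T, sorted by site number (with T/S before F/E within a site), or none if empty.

Simulating input #6 (d=2, n=7) step by step:
  B1->T, B2->F, B3->T, B5->T, B5->T, B5->T, B5->T, B5->T, B5->T, B5->F
  B6->F, B7->F, B8->T
collecting distinct outcomes: B1=T, B2=F, B3=T, B5=T, B5=F, B6=F, B7=F, B8=T

Answer: B1=T, B2=F, B3=T, B5=T, B5=F, B6=F, B7=F, B8=T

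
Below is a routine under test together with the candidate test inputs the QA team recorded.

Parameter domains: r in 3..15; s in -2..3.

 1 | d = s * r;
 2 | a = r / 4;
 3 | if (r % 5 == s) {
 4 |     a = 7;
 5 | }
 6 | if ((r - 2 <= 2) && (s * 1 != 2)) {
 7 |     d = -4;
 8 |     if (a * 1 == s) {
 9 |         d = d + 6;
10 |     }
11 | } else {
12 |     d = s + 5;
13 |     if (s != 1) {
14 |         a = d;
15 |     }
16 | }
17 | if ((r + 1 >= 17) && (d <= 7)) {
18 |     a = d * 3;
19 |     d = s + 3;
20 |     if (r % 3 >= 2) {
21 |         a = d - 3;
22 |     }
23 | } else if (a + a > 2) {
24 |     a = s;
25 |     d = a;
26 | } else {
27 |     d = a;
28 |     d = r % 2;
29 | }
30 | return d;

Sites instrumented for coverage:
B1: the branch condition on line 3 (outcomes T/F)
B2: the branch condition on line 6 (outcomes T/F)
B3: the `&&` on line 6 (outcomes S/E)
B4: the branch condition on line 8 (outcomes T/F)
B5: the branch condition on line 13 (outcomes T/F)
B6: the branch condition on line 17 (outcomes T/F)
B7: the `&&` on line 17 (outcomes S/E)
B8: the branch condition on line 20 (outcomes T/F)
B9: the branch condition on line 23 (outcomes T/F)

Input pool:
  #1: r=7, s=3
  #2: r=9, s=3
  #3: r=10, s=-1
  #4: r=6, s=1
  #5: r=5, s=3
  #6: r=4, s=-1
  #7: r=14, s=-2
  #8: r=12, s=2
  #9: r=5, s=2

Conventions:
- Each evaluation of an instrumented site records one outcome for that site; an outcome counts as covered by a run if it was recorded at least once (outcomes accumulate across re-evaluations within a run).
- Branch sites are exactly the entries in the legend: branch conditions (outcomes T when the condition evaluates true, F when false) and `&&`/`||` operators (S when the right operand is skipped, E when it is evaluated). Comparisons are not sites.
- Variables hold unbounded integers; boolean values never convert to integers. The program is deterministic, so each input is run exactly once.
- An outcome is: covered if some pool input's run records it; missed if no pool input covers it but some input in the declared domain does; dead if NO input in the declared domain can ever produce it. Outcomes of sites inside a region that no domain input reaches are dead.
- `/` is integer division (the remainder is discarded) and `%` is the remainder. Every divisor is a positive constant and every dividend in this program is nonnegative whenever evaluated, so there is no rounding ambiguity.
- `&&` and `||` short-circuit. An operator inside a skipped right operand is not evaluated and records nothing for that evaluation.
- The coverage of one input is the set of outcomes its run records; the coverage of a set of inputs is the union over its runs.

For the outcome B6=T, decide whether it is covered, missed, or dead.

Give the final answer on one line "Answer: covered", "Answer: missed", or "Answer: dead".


no pool input records B6=T
checking all 78 inputs in the declared domain: B6=T is never recorded -> dead
Answer: dead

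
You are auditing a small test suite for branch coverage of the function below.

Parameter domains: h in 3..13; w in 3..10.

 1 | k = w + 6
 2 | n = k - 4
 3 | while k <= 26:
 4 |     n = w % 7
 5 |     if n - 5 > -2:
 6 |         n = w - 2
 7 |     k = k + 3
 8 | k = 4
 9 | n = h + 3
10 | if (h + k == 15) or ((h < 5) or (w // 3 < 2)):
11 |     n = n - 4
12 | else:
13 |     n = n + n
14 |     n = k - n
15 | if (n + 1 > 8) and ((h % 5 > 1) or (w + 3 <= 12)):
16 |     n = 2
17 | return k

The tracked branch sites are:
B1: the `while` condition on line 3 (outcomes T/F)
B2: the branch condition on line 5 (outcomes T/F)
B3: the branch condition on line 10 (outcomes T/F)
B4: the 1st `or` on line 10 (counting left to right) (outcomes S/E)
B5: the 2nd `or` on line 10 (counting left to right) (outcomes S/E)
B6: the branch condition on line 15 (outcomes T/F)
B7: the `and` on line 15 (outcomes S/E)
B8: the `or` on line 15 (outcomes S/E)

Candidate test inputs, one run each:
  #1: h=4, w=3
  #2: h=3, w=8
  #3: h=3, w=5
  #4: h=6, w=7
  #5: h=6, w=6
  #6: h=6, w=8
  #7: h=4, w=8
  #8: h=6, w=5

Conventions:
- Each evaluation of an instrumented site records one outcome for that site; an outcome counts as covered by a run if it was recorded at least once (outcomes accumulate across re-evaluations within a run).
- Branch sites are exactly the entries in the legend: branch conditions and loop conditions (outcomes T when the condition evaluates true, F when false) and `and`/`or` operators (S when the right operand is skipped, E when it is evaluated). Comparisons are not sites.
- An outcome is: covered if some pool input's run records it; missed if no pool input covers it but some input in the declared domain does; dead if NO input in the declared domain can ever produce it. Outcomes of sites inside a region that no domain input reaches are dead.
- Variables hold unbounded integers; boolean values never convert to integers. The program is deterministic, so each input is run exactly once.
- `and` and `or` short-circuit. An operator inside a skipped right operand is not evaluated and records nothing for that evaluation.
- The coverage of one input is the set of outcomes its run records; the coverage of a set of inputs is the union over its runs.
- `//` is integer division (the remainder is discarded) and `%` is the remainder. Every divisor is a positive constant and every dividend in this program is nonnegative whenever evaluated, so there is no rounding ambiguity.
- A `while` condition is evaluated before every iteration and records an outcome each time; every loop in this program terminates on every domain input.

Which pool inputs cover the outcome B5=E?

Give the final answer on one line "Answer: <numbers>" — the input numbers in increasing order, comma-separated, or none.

input #1 (h=4, w=3): misses B5=E
input #2 (h=3, w=8): misses B5=E
input #3 (h=3, w=5): misses B5=E
input #4 (h=6, w=7): covers B5=E
input #5 (h=6, w=6): covers B5=E
input #6 (h=6, w=8): covers B5=E
input #7 (h=4, w=8): misses B5=E
input #8 (h=6, w=5): covers B5=E

Answer: 4, 5, 6, 8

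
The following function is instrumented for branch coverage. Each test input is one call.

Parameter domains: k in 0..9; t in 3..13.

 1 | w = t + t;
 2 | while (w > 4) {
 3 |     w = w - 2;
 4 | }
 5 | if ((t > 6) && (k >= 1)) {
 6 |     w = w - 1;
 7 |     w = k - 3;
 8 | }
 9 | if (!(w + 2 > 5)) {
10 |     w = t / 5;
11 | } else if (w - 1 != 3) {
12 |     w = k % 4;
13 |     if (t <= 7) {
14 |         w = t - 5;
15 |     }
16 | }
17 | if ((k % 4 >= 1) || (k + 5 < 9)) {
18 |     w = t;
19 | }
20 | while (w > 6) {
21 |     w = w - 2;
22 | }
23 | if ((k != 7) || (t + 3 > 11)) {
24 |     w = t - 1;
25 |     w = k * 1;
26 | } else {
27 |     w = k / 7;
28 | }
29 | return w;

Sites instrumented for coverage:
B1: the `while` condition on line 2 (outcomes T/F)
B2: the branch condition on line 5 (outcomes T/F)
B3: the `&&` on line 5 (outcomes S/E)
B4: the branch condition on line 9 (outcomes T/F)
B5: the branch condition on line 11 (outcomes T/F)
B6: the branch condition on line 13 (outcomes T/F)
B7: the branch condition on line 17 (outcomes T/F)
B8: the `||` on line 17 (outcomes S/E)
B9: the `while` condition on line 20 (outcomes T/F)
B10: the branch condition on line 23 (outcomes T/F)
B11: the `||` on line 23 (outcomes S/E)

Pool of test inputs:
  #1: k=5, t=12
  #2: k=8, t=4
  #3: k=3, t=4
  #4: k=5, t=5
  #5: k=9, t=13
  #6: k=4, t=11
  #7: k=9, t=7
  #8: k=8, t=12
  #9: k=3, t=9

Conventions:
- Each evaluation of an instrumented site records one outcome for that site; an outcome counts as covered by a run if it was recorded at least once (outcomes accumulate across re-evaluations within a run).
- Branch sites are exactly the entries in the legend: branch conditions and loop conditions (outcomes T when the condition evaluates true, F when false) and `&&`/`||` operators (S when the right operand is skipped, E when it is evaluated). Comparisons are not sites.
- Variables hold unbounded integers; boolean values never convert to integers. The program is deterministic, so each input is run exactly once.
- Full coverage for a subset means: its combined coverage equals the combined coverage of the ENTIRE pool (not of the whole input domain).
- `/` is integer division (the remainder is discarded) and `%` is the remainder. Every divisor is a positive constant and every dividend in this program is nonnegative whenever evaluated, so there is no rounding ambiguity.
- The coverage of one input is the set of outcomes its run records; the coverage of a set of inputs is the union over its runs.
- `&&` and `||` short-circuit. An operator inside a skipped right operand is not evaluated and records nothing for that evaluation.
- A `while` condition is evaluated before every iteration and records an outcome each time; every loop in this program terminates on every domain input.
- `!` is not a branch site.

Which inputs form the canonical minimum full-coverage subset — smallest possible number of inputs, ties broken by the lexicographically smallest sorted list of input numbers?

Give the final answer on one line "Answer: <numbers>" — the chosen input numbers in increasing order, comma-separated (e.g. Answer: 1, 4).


input #1, k=5, t=12: events B1->T, B1->T, B1->T, B1->T, B1->T, B1->T, B1->T, B1->T, B1->T, B1->T, B1->F, B3->E, B2->T, B4->T, ...; outcomes B1=T, B1=F, B2=T, B3=E, B4=T, B7=T, B8=S, B9=T, B9=F, B10=T, B11=S
input #2, k=8, t=4: events B1->T, B1->T, B1->F, B3->S, B2->F, B4->F, B5->F, B8->E, B7->F, B9->F, B11->S, B10->T; outcomes B1=T, B1=F, B2=F, B3=S, B4=F, B5=F, B7=F, B8=E, B9=F, B10=T, B11=S
input #3, k=3, t=4: events B1->T, B1->T, B1->F, B3->S, B2->F, B4->F, B5->F, B8->S, B7->T, B9->F, B11->S, B10->T; outcomes B1=T, B1=F, B2=F, B3=S, B4=F, B5=F, B7=T, B8=S, B9=F, B10=T, B11=S
input #4, k=5, t=5: events B1->T, B1->T, B1->T, B1->F, B3->S, B2->F, B4->F, B5->F, B8->S, B7->T, B9->F, B11->S, B10->T; outcomes B1=T, B1=F, B2=F, B3=S, B4=F, B5=F, B7=T, B8=S, B9=F, B10=T, B11=S
input #5, k=9, t=13: events B1->T, B1->T, B1->T, B1->T, B1->T, B1->T, B1->T, B1->T, B1->T, B1->T, B1->T, B1->F, B3->E, B2->T, ...; outcomes B1=T, B1=F, B2=T, B3=E, B4=F, B5=T, B6=F, B7=T, B8=S, B9=T, B9=F, B10=T, B11=S
input #6, k=4, t=11: events B1->T, B1->T, B1->T, B1->T, B1->T, B1->T, B1->T, B1->T, B1->T, B1->F, B3->E, B2->T, B4->T, B8->E, ...; outcomes B1=T, B1=F, B2=T, B3=E, B4=T, B7=F, B8=E, B9=F, B10=T, B11=S
input #7, k=9, t=7: events B1->T, B1->T, B1->T, B1->T, B1->T, B1->F, B3->E, B2->T, B4->F, B5->T, B6->T, B8->S, B7->T, B9->T, ...; outcomes B1=T, B1=F, B2=T, B3=E, B4=F, B5=T, B6=T, B7=T, B8=S, B9=T, B9=F, B10=T, B11=S
input #8, k=8, t=12: events B1->T, B1->T, B1->T, B1->T, B1->T, B1->T, B1->T, B1->T, B1->T, B1->T, B1->F, B3->E, B2->T, B4->F, ...; outcomes B1=T, B1=F, B2=T, B3=E, B4=F, B5=T, B6=F, B7=F, B8=E, B9=F, B10=T, B11=S
input #9, k=3, t=9: events B1->T, B1->T, B1->T, B1->T, B1->T, B1->T, B1->T, B1->F, B3->E, B2->T, B4->T, B8->S, B7->T, B9->T, ...; outcomes B1=T, B1=F, B2=T, B3=E, B4=T, B7=T, B8=S, B9=T, B9=F, B10=T, B11=S
together the pool reaches 20 outcomes: B1=T, B1=F, B2=T, B2=F, B3=S, B3=E, B4=T, B4=F, B5=T, B5=F, B6=T, B6=F, B7=T, B7=F, B8=S, B8=E, B9=T, B9=F, B10=T, B11=S
checked all size-1 subsets: none covers 20 outcomes (max 13/20)
checked all size-2 subsets: none covers 20 outcomes (max 18/20)
checked all size-3 subsets: none covers 20 outcomes (max 19/20)
size 4: inputs {1, 2, 5, 7} cover all 20 outcomes, and no lexicographically smaller subset of this size does
Answer: 1, 2, 5, 7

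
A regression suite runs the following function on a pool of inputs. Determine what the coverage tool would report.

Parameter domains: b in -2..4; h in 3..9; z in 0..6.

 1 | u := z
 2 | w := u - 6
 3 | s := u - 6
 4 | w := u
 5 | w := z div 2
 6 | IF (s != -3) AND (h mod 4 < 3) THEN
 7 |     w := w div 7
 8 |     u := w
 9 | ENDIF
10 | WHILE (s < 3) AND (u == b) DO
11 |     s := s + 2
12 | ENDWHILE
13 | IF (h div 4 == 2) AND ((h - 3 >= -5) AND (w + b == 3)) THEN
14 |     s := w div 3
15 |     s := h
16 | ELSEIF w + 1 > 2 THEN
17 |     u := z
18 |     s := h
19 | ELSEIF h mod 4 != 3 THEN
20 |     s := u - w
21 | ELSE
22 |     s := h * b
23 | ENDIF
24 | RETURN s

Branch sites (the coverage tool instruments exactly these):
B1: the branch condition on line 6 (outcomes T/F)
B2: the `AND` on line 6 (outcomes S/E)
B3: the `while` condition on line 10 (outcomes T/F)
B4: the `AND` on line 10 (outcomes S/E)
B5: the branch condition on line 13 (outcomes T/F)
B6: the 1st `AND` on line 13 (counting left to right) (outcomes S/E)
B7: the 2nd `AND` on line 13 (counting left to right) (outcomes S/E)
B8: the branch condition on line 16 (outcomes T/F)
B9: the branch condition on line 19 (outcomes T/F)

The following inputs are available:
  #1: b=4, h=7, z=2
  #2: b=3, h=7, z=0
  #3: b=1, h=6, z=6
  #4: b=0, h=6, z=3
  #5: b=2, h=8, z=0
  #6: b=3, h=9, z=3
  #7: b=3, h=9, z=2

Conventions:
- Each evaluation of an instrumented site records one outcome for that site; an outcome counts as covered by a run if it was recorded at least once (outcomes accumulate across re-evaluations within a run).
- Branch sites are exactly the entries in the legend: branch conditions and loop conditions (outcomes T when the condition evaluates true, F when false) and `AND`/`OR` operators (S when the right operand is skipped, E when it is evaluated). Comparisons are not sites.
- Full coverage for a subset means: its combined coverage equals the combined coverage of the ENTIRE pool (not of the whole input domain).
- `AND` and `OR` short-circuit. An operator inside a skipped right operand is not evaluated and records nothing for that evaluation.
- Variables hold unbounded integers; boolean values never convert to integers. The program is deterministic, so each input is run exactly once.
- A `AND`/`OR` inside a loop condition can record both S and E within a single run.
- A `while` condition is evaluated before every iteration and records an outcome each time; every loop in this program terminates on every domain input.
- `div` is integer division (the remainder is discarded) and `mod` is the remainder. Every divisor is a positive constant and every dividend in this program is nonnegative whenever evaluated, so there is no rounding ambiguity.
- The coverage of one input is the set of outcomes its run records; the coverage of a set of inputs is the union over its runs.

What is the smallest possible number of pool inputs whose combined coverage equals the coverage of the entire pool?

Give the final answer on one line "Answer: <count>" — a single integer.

test 1 (b=4, h=7, z=2) fires B2->E, B1->F, B4->E, B3->F, B6->S, B5->F, B8->F, B9->F; hits B1=F, B2=E, B3=F, B4=E, B5=F, B6=S, B8=F, B9=F
test 2 (b=3, h=7, z=0) fires B2->E, B1->F, B4->E, B3->F, B6->S, B5->F, B8->F, B9->F; hits B1=F, B2=E, B3=F, B4=E, B5=F, B6=S, B8=F, B9=F
test 3 (b=1, h=6, z=6) fires B2->E, B1->T, B4->E, B3->F, B6->S, B5->F, B8->F, B9->T; hits B1=T, B2=E, B3=F, B4=E, B5=F, B6=S, B8=F, B9=T
test 4 (b=0, h=6, z=3) fires B2->S, B1->F, B4->E, B3->F, B6->S, B5->F, B8->F, B9->T; hits B1=F, B2=S, B3=F, B4=E, B5=F, B6=S, B8=F, B9=T
test 5 (b=2, h=8, z=0) fires B2->E, B1->T, B4->E, B3->F, B6->E, B7->E, B5->F, B8->F, B9->T; hits B1=T, B2=E, B3=F, B4=E, B5=F, B6=E, B7=E, B8=F, B9=T
test 6 (b=3, h=9, z=3) fires B2->S, B1->F, B4->E, B3->T, B4->E, B3->T, B4->E, B3->T, B4->S, B3->F, B6->E, B7->E, B5->F, B8->F, ...; hits B1=F, B2=S, B3=T, B3=F, B4=S, B4=E, B5=F, B6=E, B7=E, B8=F, B9=T
test 7 (b=3, h=9, z=2) fires B2->E, B1->T, B4->E, B3->F, B6->E, B7->E, B5->T; hits B1=T, B2=E, B3=F, B4=E, B5=T, B6=E, B7=E
together the pool reaches 16 outcomes: B1=T, B1=F, B2=S, B2=E, B3=T, B3=F, B4=S, B4=E, B5=T, B5=F, B6=S, B6=E, B7=E, B8=F, B9=T, B9=F
checked all size-1 subsets: none covers 16 outcomes (max 11/16)
checked all size-2 subsets: none covers 16 outcomes (max 14/16)
size 3: inputs {1, 6, 7} cover all 16 outcomes, and no lexicographically smaller subset of this size does

Answer: 3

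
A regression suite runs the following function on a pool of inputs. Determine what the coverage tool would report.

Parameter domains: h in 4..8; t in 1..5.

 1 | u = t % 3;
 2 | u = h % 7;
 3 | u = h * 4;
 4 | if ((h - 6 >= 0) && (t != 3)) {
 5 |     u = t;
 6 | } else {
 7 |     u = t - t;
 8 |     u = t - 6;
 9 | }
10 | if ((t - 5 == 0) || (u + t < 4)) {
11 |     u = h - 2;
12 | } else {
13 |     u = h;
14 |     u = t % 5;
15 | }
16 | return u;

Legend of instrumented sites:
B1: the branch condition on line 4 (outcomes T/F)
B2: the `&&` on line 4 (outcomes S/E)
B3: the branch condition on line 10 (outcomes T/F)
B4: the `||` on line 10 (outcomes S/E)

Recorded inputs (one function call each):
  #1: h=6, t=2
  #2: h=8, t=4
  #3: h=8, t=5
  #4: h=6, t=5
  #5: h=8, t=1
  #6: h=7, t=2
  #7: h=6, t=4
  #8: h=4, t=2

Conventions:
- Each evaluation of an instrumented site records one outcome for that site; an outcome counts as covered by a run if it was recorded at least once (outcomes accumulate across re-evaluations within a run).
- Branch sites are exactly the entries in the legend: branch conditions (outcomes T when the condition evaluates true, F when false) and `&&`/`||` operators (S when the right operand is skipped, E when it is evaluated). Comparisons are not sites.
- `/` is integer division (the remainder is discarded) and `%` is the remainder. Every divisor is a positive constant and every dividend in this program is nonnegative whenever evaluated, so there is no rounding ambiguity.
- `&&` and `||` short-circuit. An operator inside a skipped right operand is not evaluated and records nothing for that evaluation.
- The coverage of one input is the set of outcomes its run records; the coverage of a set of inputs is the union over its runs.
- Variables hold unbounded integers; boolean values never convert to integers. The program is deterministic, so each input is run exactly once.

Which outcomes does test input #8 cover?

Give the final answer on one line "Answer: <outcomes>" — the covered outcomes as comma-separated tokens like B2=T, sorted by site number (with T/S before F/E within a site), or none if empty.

Tracing the run of input #8 (h=4, t=2):
  B2->S, B1->F, B4->E, B3->T
deduplicating events, the covered set is: B1=F, B2=S, B3=T, B4=E

Answer: B1=F, B2=S, B3=T, B4=E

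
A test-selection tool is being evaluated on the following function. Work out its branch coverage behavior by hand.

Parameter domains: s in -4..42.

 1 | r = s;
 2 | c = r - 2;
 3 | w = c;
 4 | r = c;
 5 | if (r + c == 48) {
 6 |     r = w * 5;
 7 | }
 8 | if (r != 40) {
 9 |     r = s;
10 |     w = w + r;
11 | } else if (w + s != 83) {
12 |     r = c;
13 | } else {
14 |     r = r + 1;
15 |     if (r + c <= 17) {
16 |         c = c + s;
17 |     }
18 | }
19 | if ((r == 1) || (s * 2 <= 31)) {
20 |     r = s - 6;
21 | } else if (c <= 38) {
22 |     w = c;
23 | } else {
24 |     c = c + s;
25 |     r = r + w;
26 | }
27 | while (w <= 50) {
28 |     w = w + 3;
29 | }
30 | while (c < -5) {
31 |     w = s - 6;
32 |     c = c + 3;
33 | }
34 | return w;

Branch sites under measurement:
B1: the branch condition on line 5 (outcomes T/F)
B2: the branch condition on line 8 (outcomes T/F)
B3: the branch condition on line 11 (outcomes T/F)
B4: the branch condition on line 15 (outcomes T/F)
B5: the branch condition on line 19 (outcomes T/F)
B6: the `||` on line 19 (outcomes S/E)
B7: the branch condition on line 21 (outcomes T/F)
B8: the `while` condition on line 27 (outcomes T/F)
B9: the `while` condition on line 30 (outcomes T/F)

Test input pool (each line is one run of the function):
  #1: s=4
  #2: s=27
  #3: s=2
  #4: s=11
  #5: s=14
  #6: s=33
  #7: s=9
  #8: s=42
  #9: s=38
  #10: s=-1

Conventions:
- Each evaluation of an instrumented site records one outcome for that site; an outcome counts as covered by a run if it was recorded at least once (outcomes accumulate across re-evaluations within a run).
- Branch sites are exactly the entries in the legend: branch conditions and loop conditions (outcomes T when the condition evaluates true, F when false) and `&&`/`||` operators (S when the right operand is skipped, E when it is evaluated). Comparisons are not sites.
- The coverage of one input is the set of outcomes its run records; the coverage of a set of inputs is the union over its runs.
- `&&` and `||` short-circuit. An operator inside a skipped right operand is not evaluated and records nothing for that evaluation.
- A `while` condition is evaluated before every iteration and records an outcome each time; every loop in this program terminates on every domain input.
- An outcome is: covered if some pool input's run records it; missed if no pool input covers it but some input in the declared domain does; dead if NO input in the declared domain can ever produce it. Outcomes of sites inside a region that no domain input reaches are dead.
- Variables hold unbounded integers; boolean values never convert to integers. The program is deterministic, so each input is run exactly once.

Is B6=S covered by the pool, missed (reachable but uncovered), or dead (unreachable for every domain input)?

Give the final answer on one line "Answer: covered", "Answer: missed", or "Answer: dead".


no pool input records B6=S
but domain input (s=1) does record it -> reachable, so missed
Answer: missed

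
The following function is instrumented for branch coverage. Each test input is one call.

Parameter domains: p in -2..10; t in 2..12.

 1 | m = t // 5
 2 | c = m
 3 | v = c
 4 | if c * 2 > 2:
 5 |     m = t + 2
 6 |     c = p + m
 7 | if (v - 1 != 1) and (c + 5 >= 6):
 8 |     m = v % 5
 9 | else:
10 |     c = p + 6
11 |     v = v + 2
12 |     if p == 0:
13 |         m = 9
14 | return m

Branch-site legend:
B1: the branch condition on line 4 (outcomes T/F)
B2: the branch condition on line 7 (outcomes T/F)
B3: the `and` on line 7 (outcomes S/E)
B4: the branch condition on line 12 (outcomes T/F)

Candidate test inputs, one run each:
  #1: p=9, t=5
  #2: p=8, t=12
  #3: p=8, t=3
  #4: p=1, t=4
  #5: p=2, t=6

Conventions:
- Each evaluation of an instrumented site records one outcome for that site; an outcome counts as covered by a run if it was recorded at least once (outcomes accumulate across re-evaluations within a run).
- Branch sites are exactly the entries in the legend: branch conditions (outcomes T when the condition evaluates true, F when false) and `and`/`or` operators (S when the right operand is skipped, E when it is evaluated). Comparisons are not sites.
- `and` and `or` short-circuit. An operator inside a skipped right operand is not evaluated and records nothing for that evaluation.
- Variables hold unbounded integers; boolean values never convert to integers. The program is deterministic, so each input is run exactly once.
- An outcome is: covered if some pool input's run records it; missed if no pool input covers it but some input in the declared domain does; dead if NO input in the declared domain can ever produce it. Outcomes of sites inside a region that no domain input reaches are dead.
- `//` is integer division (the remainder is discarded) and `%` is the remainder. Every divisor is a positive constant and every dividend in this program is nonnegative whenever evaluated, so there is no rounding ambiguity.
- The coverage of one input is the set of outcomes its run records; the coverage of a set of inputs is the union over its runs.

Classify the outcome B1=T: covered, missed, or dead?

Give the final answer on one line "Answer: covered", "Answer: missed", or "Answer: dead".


B1=T is recorded by pool input(s) 2 -> covered
Answer: covered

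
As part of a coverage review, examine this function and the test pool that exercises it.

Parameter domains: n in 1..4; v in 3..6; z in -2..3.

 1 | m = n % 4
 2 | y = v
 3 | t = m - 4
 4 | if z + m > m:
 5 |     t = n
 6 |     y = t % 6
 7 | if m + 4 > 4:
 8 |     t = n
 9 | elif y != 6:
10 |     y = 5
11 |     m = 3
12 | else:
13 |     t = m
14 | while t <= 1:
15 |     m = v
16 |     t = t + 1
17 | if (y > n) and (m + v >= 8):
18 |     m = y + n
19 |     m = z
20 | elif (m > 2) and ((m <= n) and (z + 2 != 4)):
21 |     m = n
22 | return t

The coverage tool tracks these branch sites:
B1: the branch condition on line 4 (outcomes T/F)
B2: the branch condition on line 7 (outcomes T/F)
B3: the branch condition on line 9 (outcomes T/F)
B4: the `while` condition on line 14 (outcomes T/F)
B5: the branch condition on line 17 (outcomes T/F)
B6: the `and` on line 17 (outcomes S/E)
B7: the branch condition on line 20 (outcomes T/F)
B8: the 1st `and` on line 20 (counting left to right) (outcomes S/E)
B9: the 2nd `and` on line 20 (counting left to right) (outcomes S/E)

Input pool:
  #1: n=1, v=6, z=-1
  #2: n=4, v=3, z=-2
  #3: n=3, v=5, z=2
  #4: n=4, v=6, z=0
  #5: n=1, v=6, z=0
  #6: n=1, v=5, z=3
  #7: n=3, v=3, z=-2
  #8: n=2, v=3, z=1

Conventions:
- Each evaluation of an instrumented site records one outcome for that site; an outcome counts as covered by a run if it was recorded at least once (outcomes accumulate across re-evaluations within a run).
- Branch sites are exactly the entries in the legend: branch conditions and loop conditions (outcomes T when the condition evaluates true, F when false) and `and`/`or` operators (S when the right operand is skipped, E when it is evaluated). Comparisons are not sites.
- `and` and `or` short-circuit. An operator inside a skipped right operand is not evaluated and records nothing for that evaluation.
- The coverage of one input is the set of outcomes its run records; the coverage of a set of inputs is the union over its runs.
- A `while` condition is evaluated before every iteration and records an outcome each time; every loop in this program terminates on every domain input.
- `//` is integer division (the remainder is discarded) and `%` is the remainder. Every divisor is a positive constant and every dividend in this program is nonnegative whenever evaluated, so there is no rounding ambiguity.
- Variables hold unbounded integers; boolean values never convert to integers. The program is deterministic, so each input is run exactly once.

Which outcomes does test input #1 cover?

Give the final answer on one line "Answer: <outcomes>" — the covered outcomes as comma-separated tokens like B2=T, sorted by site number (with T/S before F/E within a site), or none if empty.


Running input #1 (n=1, v=6, z=-1), event by event:
  B1->F, B2->T, B4->T, B4->F, B6->E, B5->T
deduplicating events, the covered set is: B1=F, B2=T, B4=T, B4=F, B5=T, B6=E
Answer: B1=F, B2=T, B4=T, B4=F, B5=T, B6=E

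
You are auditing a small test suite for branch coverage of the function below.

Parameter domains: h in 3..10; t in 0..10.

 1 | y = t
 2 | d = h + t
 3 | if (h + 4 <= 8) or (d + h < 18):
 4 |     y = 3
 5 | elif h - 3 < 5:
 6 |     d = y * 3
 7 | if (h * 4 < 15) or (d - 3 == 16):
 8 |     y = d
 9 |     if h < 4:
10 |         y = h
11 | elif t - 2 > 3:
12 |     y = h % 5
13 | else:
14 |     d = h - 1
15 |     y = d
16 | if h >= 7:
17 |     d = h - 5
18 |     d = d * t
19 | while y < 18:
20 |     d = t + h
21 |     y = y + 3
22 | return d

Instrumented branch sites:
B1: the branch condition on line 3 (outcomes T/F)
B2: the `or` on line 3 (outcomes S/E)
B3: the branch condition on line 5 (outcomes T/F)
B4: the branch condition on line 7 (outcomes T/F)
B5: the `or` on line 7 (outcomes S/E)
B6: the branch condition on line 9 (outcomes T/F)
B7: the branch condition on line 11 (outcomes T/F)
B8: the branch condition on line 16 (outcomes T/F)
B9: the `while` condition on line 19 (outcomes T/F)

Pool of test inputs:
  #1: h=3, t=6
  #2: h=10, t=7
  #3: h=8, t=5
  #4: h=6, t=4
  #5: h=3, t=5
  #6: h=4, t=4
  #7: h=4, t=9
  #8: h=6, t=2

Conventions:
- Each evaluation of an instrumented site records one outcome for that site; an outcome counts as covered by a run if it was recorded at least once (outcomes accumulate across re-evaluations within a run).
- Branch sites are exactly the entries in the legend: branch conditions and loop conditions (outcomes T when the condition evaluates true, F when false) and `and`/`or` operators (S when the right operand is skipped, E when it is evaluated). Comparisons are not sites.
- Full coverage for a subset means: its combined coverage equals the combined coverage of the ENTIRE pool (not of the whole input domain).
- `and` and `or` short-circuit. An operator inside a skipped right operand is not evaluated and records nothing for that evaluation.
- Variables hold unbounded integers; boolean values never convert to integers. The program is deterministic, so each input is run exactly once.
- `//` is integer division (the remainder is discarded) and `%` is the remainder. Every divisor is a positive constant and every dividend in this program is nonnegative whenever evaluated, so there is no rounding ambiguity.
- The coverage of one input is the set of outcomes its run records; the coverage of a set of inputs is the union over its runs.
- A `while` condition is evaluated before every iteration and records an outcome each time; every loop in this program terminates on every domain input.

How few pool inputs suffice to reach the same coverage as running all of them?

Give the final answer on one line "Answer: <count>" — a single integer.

input #1 (h=3, t=6): events B2->S, B1->T, B5->S, B4->T, B6->T, B8->F, B9->T, B9->T, B9->T, B9->T, B9->T, B9->F; covers B1=T, B2=S, B4=T, B5=S, B6=T, B8=F, B9=T, B9=F
input #2 (h=10, t=7): events B2->E, B1->F, B3->F, B5->E, B4->F, B7->T, B8->T, B9->T, B9->T, B9->T, B9->T, B9->T, B9->T, B9->F; covers B1=F, B2=E, B3=F, B4=F, B5=E, B7=T, B8=T, B9=T, B9=F
input #3 (h=8, t=5): events B2->E, B1->F, B3->F, B5->E, B4->F, B7->F, B8->T, B9->T, B9->T, B9->T, B9->T, B9->F; covers B1=F, B2=E, B3=F, B4=F, B5=E, B7=F, B8=T, B9=T, B9=F
input #4 (h=6, t=4): events B2->E, B1->T, B5->E, B4->F, B7->F, B8->F, B9->T, B9->T, B9->T, B9->T, B9->T, B9->F; covers B1=T, B2=E, B4=F, B5=E, B7=F, B8=F, B9=T, B9=F
input #5 (h=3, t=5): events B2->S, B1->T, B5->S, B4->T, B6->T, B8->F, B9->T, B9->T, B9->T, B9->T, B9->T, B9->F; covers B1=T, B2=S, B4=T, B5=S, B6=T, B8=F, B9=T, B9=F
input #6 (h=4, t=4): events B2->S, B1->T, B5->E, B4->F, B7->F, B8->F, B9->T, B9->T, B9->T, B9->T, B9->T, B9->F; covers B1=T, B2=S, B4=F, B5=E, B7=F, B8=F, B9=T, B9=F
input #7 (h=4, t=9): events B2->S, B1->T, B5->E, B4->F, B7->T, B8->F, B9->T, B9->T, B9->T, B9->T, B9->T, B9->F; covers B1=T, B2=S, B4=F, B5=E, B7=T, B8=F, B9=T, B9=F
input #8 (h=6, t=2): events B2->E, B1->T, B5->E, B4->F, B7->F, B8->F, B9->T, B9->T, B9->T, B9->T, B9->T, B9->F; covers B1=T, B2=E, B4=F, B5=E, B7=F, B8=F, B9=T, B9=F
union over all inputs: B1=T, B1=F, B2=S, B2=E, B3=F, B4=T, B4=F, B5=S, B5=E, B6=T, B7=T, B7=F, B8=T, B8=F, B9=T, B9=F (16 outcomes)
no size-1 subset reaches all 16 outcomes (best union: 9/16)
no size-2 subset reaches all 16 outcomes (best union: 15/16)
at size 3, {1, 2, 3} reaches all 16 outcomes; every lexicographically earlier size-3 subset fails

Answer: 3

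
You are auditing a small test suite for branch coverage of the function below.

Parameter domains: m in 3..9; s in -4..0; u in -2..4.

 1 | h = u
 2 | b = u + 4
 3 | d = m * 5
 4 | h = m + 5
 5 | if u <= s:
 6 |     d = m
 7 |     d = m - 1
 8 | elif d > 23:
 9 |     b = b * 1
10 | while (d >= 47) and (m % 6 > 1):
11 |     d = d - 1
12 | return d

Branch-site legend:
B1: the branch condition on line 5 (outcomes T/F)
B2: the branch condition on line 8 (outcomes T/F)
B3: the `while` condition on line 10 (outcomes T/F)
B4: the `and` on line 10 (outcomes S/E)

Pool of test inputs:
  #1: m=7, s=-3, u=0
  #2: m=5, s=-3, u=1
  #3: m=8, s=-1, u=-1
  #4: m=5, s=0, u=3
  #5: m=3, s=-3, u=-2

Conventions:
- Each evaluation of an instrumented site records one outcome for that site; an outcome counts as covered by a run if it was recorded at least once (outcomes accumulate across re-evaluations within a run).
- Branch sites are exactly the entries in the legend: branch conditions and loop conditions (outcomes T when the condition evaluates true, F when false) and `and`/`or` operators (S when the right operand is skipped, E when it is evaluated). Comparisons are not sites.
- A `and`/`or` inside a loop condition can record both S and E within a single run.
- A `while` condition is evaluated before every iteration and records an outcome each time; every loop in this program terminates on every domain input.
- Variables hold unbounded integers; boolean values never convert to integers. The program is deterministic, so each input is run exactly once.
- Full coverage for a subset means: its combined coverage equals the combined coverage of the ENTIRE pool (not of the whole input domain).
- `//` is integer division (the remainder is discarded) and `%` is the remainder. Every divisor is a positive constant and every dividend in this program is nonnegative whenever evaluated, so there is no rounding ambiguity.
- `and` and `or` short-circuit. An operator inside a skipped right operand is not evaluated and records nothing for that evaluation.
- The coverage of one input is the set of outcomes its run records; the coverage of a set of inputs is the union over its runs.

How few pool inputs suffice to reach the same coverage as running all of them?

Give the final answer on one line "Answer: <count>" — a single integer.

input #1, m=7, s=-3, u=0: events B1->F, B2->T, B4->S, B3->F; outcomes B1=F, B2=T, B3=F, B4=S
input #2, m=5, s=-3, u=1: events B1->F, B2->T, B4->S, B3->F; outcomes B1=F, B2=T, B3=F, B4=S
input #3, m=8, s=-1, u=-1: events B1->T, B4->S, B3->F; outcomes B1=T, B3=F, B4=S
input #4, m=5, s=0, u=3: events B1->F, B2->T, B4->S, B3->F; outcomes B1=F, B2=T, B3=F, B4=S
input #5, m=3, s=-3, u=-2: events B1->F, B2->F, B4->S, B3->F; outcomes B1=F, B2=F, B3=F, B4=S
union over all inputs: B1=T, B1=F, B2=T, B2=F, B3=F, B4=S (6 outcomes)
size 1 is not enough: best union over all size-1 subsets is 4/6
size 2 is not enough: best union over all size-2 subsets is 5/6
size 3: inputs {1, 3, 5} cover all 6 outcomes, and no lexicographically smaller subset of this size does

Answer: 3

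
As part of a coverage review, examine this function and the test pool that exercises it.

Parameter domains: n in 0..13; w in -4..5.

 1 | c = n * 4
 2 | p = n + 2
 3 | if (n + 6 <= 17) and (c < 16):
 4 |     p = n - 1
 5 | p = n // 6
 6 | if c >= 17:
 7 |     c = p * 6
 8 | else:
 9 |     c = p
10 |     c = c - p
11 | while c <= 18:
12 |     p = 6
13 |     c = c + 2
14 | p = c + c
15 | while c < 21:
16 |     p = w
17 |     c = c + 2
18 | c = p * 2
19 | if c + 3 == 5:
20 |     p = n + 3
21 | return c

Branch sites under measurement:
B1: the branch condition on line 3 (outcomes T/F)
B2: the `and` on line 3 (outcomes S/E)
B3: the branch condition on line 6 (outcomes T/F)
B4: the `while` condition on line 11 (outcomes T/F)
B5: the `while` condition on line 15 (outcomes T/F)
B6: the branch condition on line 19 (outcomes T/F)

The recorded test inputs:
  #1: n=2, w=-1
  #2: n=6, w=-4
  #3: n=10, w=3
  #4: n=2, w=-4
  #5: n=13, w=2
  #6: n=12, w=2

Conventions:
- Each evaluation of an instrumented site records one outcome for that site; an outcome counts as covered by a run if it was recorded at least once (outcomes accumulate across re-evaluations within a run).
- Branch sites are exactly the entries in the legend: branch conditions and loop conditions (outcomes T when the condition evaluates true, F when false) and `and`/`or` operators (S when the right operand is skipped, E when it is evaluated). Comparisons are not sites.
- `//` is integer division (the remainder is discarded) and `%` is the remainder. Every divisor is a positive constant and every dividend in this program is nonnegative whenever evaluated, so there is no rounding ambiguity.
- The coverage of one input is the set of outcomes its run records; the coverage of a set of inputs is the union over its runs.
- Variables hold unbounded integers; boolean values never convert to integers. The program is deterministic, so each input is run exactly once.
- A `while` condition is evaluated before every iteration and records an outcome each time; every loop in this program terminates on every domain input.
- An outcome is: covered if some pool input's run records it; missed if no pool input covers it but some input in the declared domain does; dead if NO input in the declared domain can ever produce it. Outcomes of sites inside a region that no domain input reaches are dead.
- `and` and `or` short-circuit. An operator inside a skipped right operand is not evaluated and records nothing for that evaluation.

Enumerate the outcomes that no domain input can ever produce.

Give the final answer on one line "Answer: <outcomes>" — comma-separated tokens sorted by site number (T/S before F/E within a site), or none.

sweeping the full domain (140 inputs) for each outcome:
  reachable outcomes have witnesses, e.g. B1=T (e.g. n=0, w=-4), B1=F (e.g. n=4, w=-4), B2=S (e.g. n=12, w=-4), B2=E (e.g. n=0, w=-4)

Answer: none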